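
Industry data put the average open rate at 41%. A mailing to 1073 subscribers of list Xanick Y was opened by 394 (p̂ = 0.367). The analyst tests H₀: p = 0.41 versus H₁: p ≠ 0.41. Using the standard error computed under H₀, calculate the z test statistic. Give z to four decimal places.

p̂ = 394/1073 = 0.3671948.
Standard error under H₀: √(0.41×0.59/1073) = 0.0150147.
z = (0.3671948 − 0.41)/0.0150147 = -0.0428052/0.0150147 = -2.8509.
p-value = 2·P(Z > 2.851) ≈ 0.0044.

z = -2.8509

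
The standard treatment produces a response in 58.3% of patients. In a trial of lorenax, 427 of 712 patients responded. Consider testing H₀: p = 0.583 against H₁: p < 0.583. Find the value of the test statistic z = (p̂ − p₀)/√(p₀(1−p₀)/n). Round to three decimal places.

z = 0.905

p̂ = 427/712 ≈ 0.59972.
SE = √(p₀(1−p₀)/n) = √(0.24311/712) = 0.01848.
z = (0.59972 − 0.583)/0.01848 = 0.01672/0.01848 = 0.905.
p-value = P(Z < 0.905) ≈ 0.8172.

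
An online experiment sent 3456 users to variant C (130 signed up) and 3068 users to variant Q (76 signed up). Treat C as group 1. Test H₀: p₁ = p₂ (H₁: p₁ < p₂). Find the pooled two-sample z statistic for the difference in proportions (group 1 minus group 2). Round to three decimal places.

p̂₁ = 130/3456 ≈ 0.03762, p̂₂ = 76/3068 ≈ 0.02477.
Pooled p̂ = (130+76)/(3456+3068) = 206/6524 = 0.03158.
SE = √(p̂(1−p̂)(1/n₁+1/n₂)) = √(0.03158·0.96842·0.000615297) = √(1.8815e-05) = 0.00434.
z = (0.03762 − 0.02477)/0.00434 = 0.01285/0.00434 = 2.961.

z = 2.961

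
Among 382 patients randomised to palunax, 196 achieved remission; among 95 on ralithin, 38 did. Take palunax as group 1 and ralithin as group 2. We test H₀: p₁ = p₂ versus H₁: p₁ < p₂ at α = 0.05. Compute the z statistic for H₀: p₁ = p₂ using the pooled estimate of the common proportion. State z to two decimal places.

z = 1.97

p̂₁ = 196/382 = 0.5131, p̂₂ = 38/95 = 0.4000.
Pooled p̂ = (196+38)/(382+95) = 234/477 = 0.4906.
SE = √(p̂(1−p̂)(1/n₁+1/n₂)) = √(0.4906·0.5094·0.0131441) = √(0.00328486) = 0.0573.
z = (0.5131 − 0.4000)/0.0573 = 0.1131/0.0573 = 1.97.
p-value = P(Z < 1.973) ≈ 0.9758, so at α = 0.05 we fail to reject H₀.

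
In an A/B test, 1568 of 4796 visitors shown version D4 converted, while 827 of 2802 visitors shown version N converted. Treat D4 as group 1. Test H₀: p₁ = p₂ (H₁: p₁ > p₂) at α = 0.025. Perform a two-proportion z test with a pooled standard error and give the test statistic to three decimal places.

z = 2.878

p̂₁ = 1568/4796 = 0.326939, p̂₂ = 827/2802 = 0.295146.
Pooled p̂ = (1568+827)/(4796+2802) = 2395/7598 = 0.315215.
SE = √(p̂(1−p̂)(1/n₁+1/n₂)) = √(0.315215·0.684785·0.000565395) = √(0.000122043) = 0.011047.
z = (0.326939 − 0.295146)/0.011047 = 0.031793/0.011047 = 2.878.
p-value = P(Z > 2.878) ≈ 0.0020, so at α = 0.025 we reject H₀.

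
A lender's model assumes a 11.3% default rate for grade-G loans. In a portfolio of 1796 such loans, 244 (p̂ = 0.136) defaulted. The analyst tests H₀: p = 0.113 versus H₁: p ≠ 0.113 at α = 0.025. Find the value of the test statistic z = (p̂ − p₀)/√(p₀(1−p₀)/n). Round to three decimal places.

z = 3.060

p̂ = 244/1796 ≈ 0.13586.
Standard error under H₀: √(0.113×0.887/1796) = 0.00747.
z = (0.13586 − 0.113)/0.00747 = 0.02286/0.00747 = 3.060.
Two-sided p-value ≈ 2·Φ(−3.060) = 0.0022. With α = 0.025, reject H₀.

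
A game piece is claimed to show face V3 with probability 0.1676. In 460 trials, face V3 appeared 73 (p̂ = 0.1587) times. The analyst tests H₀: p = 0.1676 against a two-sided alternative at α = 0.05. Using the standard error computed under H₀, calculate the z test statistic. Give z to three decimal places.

p̂ = 73/460 ≈ 0.15870.
SE = √(p₀(1−p₀)/n) = √(0.13951/460) = 0.01742.
z = (0.15870 − 0.1676)/0.01742 = -0.00890/0.01742 = -0.511.
Two-sided p-value ≈ 2·Φ(−0.511) = 0.6091; since p > α = 0.05, fail to reject H₀.

z = -0.511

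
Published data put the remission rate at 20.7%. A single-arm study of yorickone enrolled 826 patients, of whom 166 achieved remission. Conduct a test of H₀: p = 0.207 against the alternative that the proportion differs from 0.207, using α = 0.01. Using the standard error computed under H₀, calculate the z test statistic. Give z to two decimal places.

z = -0.43

p̂ = 166/826 ≈ 0.2010.
Under H₀, SE = √(0.207·0.793/826) = √(0.00019873) = 0.0141.
z = (0.2010 − 0.207)/0.0141 = -0.0060/0.0141 = -0.43.
Two-sided p-value ≈ 2·Φ(−0.428) = 0.6688. With α = 0.01, fail to reject H₀.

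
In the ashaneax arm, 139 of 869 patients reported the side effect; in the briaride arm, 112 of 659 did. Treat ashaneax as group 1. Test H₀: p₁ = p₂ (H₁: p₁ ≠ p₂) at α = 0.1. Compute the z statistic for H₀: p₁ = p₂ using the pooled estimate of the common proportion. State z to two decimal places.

p̂₁ = 139/869 ≈ 0.1600, p̂₂ = 112/659 ≈ 0.1700.
Pooled p̂ = (139+112)/(869+659) = 251/1528 = 0.1643.
SE = √(0.137283 × 0.0026682) = 0.0191.
z = (0.1600 − 0.1700)/0.0191 = -0.0100/0.0191 = -0.52.
Two-sided p-value ≈ 2·Φ(−0.523) = 0.6013, so at α = 0.1 we fail to reject H₀.

z = -0.52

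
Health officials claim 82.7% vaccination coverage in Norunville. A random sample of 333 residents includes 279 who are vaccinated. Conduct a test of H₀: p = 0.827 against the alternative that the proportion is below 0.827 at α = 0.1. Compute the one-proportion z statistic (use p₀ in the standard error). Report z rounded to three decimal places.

p̂ = 279/333 = 0.83784.
Standard error under H₀: √(0.827×0.173/333) = 0.02073.
z = (0.83784 − 0.827)/0.02073 = 0.01084/0.02073 = 0.523.
p-value = P(Z < 0.523) ≈ 0.6995. With α = 0.1, fail to reject H₀.

z = 0.523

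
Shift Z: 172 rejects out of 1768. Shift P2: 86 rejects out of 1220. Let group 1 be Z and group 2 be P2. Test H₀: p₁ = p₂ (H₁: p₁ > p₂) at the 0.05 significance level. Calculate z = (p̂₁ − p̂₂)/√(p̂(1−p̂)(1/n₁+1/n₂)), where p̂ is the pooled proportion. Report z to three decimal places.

z = 2.563

p̂₁ = 172/1768 = 0.097285, p̂₂ = 86/1220 = 0.070492.
Pooled p̂ = (172+86)/(1768+1220) = 258/2988 = 0.086345.
SE = √(p̂(1−p̂)(1/n₁+1/n₂)) = √(0.086345·0.913655·0.00138528) = √(0.000109285) = 0.010454.
z = (0.097285 − 0.070492)/0.010454 = 0.026793/0.010454 = 2.563.
p-value = P(Z > 2.563) ≈ 0.0052, so at α = 0.05 we reject H₀.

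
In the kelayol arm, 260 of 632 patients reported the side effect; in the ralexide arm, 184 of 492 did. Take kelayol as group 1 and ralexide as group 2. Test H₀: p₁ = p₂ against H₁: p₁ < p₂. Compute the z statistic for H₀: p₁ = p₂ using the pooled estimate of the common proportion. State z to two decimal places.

z = 1.27

p̂₁ = 260/632 ≈ 0.4114, p̂₂ = 184/492 ≈ 0.3740.
Pooled p̂ = (260+184)/(632+492) = 444/1124 = 0.3950.
SE = √(p̂(1−p̂)(1/n₁+1/n₂)) = √(0.3950·0.6050·0.0036148) = √(0.00086386) = 0.0294.
z = (0.4114 − 0.3740)/0.0294 = 0.0374/0.0294 = 1.27.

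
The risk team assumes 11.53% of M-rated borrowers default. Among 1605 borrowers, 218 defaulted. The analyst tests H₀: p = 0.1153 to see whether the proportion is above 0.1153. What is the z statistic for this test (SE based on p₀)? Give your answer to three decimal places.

p̂ = 218/1605 ≈ 0.135826.
SE = √(p₀(1−p₀)/n) = √(0.10201/1605) = 0.007972.
z = (0.135826 − 0.1153)/0.007972 = 0.020526/0.007972 = 2.575.

z = 2.575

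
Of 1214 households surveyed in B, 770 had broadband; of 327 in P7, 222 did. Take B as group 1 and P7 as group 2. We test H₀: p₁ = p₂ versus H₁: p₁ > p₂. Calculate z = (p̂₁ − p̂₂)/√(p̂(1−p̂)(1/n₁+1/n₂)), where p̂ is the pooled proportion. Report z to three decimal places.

z = -1.496

p̂₁ = 770/1214 = 0.63427, p̂₂ = 222/327 = 0.67890.
Pooled p̂ = (770+222)/(1214+327) = 992/1541 = 0.64374.
SE = √(0.229339 × 0.00388183) = 0.02984.
z = (0.63427 − 0.67890)/0.02984 = -0.04463/0.02984 = -1.496.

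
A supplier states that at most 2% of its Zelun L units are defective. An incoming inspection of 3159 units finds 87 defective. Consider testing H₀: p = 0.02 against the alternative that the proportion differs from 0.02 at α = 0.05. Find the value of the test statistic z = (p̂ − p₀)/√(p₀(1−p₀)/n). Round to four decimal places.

z = 3.0272

p̂ = 87/3159 = 0.0275404.
Standard error under H₀: √(0.02×0.98/3159) = 0.0024909.
z = (0.0275404 − 0.02)/0.0024909 = 0.0075404/0.0024909 = 3.0272.
p-value = 2·P(Z > 3.027) ≈ 0.0025; since p < α = 0.05, reject H₀.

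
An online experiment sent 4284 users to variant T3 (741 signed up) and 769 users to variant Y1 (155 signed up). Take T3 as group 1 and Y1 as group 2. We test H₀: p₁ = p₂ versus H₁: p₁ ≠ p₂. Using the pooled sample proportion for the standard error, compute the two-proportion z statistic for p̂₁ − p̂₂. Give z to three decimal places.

z = -1.911

p̂₁ = 741/4284 = 0.17297, p̂₂ = 155/769 = 0.20156.
Pooled p̂ = (741+155)/(4284+769) = 896/5053 = 0.17732.
SE = √(p̂(1−p̂)(1/n₁+1/n₂)) = √(0.17732·0.82268·0.00153382) = √(0.00022375) = 0.01496.
z = (0.17297 − 0.20156)/0.01496 = -0.02859/0.01496 = -1.911.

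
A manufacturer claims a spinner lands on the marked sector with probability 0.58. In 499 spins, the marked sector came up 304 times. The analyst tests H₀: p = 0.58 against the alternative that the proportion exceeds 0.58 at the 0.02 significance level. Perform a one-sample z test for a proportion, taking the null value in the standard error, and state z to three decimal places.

p̂ = 304/499 ≈ 0.609218.
SE = √(p₀(1−p₀)/n) = √(0.2436/499) = 0.022095.
z = (0.609218 − 0.58)/0.022095 = 0.029218/0.022095 = 1.322.
p-value = P(Z > 1.322) ≈ 0.0930. With α = 0.02, fail to reject H₀.

z = 1.322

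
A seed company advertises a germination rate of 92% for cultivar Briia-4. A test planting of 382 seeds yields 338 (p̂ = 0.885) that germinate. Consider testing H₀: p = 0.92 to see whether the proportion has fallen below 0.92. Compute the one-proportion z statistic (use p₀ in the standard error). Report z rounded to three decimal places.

p̂ = 338/382 = 0.88482.
Standard error under H₀: √(0.92×0.08/382) = 0.01388.
z = (0.88482 − 0.92)/0.01388 = -0.03518/0.01388 = -2.535.

z = -2.535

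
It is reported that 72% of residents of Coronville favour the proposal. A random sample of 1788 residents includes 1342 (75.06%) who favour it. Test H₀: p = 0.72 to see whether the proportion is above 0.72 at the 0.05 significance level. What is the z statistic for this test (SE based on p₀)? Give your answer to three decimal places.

p̂ = 1342/1788 ≈ 0.75056.
SE = √(p₀(1−p₀)/n) = √(0.2016/1788) = 0.01062.
z = (0.75056 − 0.72)/0.01062 = 0.03056/0.01062 = 2.878.
p-value = P(Z > 2.878) ≈ 0.0020; since p < α = 0.05, reject H₀.

z = 2.878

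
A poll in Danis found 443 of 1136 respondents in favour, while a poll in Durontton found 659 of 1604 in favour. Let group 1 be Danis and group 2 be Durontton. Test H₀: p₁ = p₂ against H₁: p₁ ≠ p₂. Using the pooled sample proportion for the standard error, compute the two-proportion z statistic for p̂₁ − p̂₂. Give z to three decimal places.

z = -1.098

p̂₁ = 443/1136 ≈ 0.389965, p̂₂ = 659/1604 ≈ 0.410848.
Pooled p̂ = (443+659)/(1136+1604) = 1102/2740 = 0.402190.
SE = √(p̂(1−p̂)(1/n₁+1/n₂)) = √(0.402190·0.597810·0.00150372) = √(0.000361545) = 0.019014.
z = (0.389965 − 0.410848)/0.019014 = -0.020883/0.019014 = -1.098.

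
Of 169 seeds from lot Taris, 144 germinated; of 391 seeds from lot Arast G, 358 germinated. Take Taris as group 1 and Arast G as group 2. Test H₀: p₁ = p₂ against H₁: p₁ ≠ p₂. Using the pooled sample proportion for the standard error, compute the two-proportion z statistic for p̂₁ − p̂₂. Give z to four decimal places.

z = -2.2648

p̂₁ = 144/169 ≈ 0.8520710, p̂₂ = 358/391 ≈ 0.9156010.
Pooled p̂ = (144+358)/(169+391) = 502/560 = 0.8964286.
SE = √(p̂(1−p̂)(1/n₁+1/n₂)) = √(0.8964286·0.1035714·0.0084747) = √(0.000786829) = 0.0280505.
z = (0.8520710 − 0.9156010)/0.0280505 = -0.0635300/0.0280505 = -2.2648.
p-value = 2·P(Z > 2.265) ≈ 0.0235.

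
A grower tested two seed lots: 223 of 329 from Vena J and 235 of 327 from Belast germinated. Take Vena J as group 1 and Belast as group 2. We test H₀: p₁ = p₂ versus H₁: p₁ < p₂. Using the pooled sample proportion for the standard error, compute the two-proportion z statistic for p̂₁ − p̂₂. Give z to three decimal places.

p̂₁ = 223/329 ≈ 0.67781, p̂₂ = 235/327 ≈ 0.71865.
Pooled p̂ = (223+235)/(329+327) = 458/656 = 0.69817.
SE = √(p̂(1−p̂)(1/n₁+1/n₂)) = √(0.69817·0.30183·0.00609762) = √(0.00128494) = 0.03585.
z = (0.67781 − 0.71865)/0.03585 = -0.04084/0.03585 = -1.139.
p-value = P(Z < -1.139) ≈ 0.1273.

z = -1.139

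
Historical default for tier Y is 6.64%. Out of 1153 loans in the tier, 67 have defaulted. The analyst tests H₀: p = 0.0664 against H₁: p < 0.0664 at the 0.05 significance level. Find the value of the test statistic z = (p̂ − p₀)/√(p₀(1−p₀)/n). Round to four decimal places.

p̂ = 67/1153 ≈ 0.0581093.
SE = √(p₀(1−p₀)/n) = √(0.061991/1153) = 0.0073325.
z = (0.0581093 − 0.0664)/0.0073325 = -0.0082907/0.0073325 = -1.1307.
p-value = P(Z < -1.131) ≈ 0.1291. With α = 0.05, fail to reject H₀.

z = -1.1307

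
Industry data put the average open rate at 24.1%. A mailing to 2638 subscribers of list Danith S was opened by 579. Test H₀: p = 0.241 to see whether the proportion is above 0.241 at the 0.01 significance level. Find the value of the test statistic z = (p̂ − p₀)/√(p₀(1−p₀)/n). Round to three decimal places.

z = -2.584

p̂ = 579/2638 ≈ 0.219484.
SE = √(p₀(1−p₀)/n) = √(0.18292/2638) = 0.008327.
z = (0.219484 − 0.241)/0.008327 = -0.021516/0.008327 = -2.584.
p-value = P(Z > -2.584) ≈ 0.9951. With α = 0.01, fail to reject H₀.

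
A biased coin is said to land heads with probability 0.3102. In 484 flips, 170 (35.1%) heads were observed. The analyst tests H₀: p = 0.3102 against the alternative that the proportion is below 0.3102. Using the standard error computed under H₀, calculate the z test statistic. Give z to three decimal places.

z = 1.952

p̂ = 170/484 ≈ 0.351240.
Under H₀, SE = √(0.3102·0.6898/484) = √(0.000442099) = 0.021026.
z = (0.351240 − 0.3102)/0.021026 = 0.041040/0.021026 = 1.952.
p-value = P(Z < 1.952) ≈ 0.9745.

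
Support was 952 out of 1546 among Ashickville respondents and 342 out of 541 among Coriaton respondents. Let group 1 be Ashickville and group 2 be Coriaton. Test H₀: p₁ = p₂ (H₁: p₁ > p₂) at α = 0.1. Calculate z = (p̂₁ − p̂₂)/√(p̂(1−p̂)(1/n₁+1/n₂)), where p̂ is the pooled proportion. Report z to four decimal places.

p̂₁ = 952/1546 = 0.615783, p̂₂ = 342/541 = 0.632163.
Pooled p̂ = (952+342)/(1546+541) = 1294/2087 = 0.620029.
SE = √(p̂(1−p̂)(1/n₁+1/n₂)) = √(0.620029·0.379971·0.00249526) = √(0.000587866) = 0.024246.
z = (0.615783 − 0.632163)/0.024246 = -0.016380/0.024246 = -0.6756.
p-value = P(Z > -0.676) ≈ 0.7503, so at α = 0.1 we fail to reject H₀.

z = -0.6756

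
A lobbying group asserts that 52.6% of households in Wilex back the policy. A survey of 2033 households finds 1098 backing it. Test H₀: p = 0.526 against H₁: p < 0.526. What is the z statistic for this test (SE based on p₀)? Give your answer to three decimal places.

p̂ = 1098/2033 = 0.540089.
SE = √(p₀(1−p₀)/n) = √(0.24932/2033) = 0.011074.
z = (0.540089 − 0.526)/0.011074 = 0.014089/0.011074 = 1.272.
p-value = P(Z < 1.272) ≈ 0.8983.

z = 1.272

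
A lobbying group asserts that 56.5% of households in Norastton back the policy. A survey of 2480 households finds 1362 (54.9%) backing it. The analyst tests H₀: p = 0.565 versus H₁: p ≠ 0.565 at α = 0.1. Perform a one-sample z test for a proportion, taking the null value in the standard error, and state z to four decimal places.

p̂ = 1362/2480 ≈ 0.5491935.
Under H₀, SE = √(0.565·0.435/2480) = √(9.91028e-05) = 0.0099550.
z = (0.5491935 − 0.565)/0.0099550 = -0.0158065/0.0099550 = -1.5878.
p-value = 2·P(Z > 1.588) ≈ 0.1123, so at α = 0.1 we fail to reject H₀.

z = -1.5878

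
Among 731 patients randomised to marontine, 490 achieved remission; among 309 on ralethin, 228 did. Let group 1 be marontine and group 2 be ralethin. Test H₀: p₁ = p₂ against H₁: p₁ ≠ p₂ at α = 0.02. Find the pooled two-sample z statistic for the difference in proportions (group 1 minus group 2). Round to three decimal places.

p̂₁ = 490/731 ≈ 0.67031, p̂₂ = 228/309 ≈ 0.73786.
Pooled p̂ = (490+228)/(731+309) = 718/1040 = 0.69038.
SE = √(0.213754 × 0.00460424) = 0.03137.
z = (0.67031 − 0.73786)/0.03137 = -0.06755/0.03137 = -2.153.
p-value = 2·P(Z > 2.153) ≈ 0.0313. With α = 0.02, fail to reject H₀.

z = -2.153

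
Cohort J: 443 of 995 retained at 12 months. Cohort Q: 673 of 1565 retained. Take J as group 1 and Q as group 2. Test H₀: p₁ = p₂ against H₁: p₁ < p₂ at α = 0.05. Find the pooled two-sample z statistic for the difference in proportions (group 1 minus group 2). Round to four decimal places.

z = 0.7557

p̂₁ = 443/995 = 0.445226, p̂₂ = 673/1565 = 0.430032.
Pooled p̂ = (443+673)/(995+1565) = 1116/2560 = 0.435937.
SE = √(p̂(1−p̂)(1/n₁+1/n₂)) = √(0.435937·0.564063·0.001644) = √(0.000404254) = 0.020106.
z = (0.445226 − 0.430032)/0.020106 = 0.015194/0.020106 = 0.7557.
p-value = P(Z < 0.756) ≈ 0.7751; since p > α = 0.05, fail to reject H₀.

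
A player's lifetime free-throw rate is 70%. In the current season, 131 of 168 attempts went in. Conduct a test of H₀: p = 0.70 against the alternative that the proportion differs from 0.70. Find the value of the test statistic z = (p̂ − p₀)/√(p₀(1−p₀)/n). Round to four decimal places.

z = 2.2560

p̂ = 131/168 = 0.779762.
SE = √(p₀(1−p₀)/n) = √(0.21/168) = 0.035355.
z = (0.779762 − 0.7)/0.035355 = 0.079762/0.035355 = 2.2560.
Two-sided p-value ≈ 2·Φ(−2.256) = 0.0241.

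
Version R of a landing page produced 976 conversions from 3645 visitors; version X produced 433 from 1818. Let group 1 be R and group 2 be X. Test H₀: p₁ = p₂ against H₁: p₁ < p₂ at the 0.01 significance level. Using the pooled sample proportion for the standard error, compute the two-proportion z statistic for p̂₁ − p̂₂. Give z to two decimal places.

z = 2.36

p̂₁ = 976/3645 ≈ 0.26776, p̂₂ = 433/1818 ≈ 0.23817.
Pooled p̂ = (976+433)/(3645+1818) = 1409/5463 = 0.25792.
SE = √(0.191396 × 0.000824403) = 0.01256.
z = (0.26776 − 0.23817)/0.01256 = 0.02959/0.01256 = 2.36.
p-value = P(Z < 2.356) ≈ 0.9908, so at α = 0.01 we fail to reject H₀.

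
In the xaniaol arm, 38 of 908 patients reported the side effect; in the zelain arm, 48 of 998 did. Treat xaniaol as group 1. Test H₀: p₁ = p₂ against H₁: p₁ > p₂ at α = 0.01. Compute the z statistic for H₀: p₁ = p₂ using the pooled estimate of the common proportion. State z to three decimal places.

z = -0.656

p̂₁ = 38/908 = 0.041850, p̂₂ = 48/998 = 0.048096.
Pooled p̂ = (38+48)/(908+998) = 86/1906 = 0.045121.
SE = √(0.0430848 × 0.00210333) = 0.009520.
z = (0.041850 − 0.048096)/0.009520 = -0.006246/0.009520 = -0.656.
p-value = P(Z > -0.656) ≈ 0.7441, so at α = 0.01 we fail to reject H₀.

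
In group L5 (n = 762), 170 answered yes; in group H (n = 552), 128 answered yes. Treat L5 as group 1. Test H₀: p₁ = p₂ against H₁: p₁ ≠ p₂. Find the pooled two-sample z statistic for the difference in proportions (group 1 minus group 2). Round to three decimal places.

z = -0.375

p̂₁ = 170/762 ≈ 0.22310, p̂₂ = 128/552 ≈ 0.23188.
Pooled p̂ = (170+128)/(762+552) = 298/1314 = 0.22679.
SE = √(p̂(1−p̂)(1/n₁+1/n₂)) = √(0.22679·0.77321·0.00312393) = √(0.000547798) = 0.02341.
z = (0.22310 − 0.23188)/0.02341 = -0.00878/0.02341 = -0.375.
p-value = 2·P(Z > 0.375) ≈ 0.7073.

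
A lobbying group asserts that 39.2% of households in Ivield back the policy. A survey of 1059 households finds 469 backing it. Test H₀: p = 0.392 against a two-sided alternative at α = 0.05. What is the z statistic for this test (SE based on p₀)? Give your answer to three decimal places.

p̂ = 469/1059 = 0.44287.
Standard error under H₀: √(0.392×0.608/1059) = 0.01500.
z = (0.44287 − 0.392)/0.01500 = 0.05087/0.01500 = 3.391.
Two-sided p-value ≈ 2·Φ(−3.391) = 0.0007, so at α = 0.05 we reject H₀.

z = 3.391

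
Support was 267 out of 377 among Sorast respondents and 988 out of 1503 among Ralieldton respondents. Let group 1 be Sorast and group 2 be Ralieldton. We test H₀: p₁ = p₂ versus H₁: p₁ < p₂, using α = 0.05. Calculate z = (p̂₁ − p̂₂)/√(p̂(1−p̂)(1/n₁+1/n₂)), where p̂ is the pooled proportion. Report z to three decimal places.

p̂₁ = 267/377 ≈ 0.708223, p̂₂ = 988/1503 ≈ 0.657352.
Pooled p̂ = (267+988)/(377+1503) = 1255/1880 = 0.667553.
SE = √(p̂(1−p̂)(1/n₁+1/n₂)) = √(0.667553·0.332447·0.00331786) = √(0.000736318) = 0.027135.
z = (0.708223 − 0.657352)/0.027135 = 0.050871/0.027135 = 1.875.
p-value = P(Z < 1.875) ≈ 0.9696. With α = 0.05, fail to reject H₀.

z = 1.875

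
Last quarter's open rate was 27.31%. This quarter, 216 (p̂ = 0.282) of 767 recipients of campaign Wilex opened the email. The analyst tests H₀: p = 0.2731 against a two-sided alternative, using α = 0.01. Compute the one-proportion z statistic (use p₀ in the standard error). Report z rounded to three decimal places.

z = 0.529

p̂ = 216/767 ≈ 0.281617.
Standard error under H₀: √(0.2731×0.7269/767) = 0.016088.
z = (0.281617 − 0.2731)/0.016088 = 0.008517/0.016088 = 0.529.
Two-sided p-value ≈ 2·Φ(−0.529) = 0.5965. With α = 0.01, fail to reject H₀.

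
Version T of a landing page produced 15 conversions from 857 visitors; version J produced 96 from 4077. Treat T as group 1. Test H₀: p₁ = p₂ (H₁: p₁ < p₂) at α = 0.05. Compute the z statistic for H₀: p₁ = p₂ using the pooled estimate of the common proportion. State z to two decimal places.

z = -1.08

p̂₁ = 15/857 ≈ 0.017503, p̂₂ = 96/4077 ≈ 0.023547.
Pooled p̂ = (15+96)/(857+4077) = 111/4934 = 0.022497.
SE = √(p̂(1−p̂)(1/n₁+1/n₂)) = √(0.022497·0.977503·0.00141214) = √(3.10541e-05) = 0.005573.
z = (0.017503 − 0.023547)/0.005573 = -0.006044/0.005573 = -1.08.
p-value = P(Z < -1.085) ≈ 0.1391. With α = 0.05, fail to reject H₀.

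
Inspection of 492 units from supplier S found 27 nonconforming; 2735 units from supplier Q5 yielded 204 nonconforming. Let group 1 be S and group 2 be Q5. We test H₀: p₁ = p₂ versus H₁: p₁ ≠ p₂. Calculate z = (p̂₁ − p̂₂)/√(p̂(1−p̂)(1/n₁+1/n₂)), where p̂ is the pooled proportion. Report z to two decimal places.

p̂₁ = 27/492 ≈ 0.0549, p̂₂ = 204/2735 ≈ 0.0746.
Pooled p̂ = (27+204)/(492+2735) = 231/3227 = 0.0716.
SE = √(p̂(1−p̂)(1/n₁+1/n₂)) = √(0.0716·0.9284·0.00239815) = √(0.000159379) = 0.0126.
z = (0.0549 − 0.0746)/0.0126 = -0.0197/0.0126 = -1.56.
p-value = 2·P(Z > 1.561) ≈ 0.1185.

z = -1.56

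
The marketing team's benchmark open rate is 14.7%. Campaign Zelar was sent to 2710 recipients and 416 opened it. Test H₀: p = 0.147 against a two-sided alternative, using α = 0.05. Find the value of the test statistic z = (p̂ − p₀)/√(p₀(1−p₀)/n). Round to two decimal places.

z = 0.96

p̂ = 416/2710 = 0.1535.
Under H₀, SE = √(0.147·0.853/2710) = √(4.62697e-05) = 0.0068.
z = (0.1535 − 0.147)/0.0068 = 0.0065/0.0068 = 0.96.
p-value = 2·P(Z > 0.956) ≈ 0.3389. With α = 0.05, fail to reject H₀.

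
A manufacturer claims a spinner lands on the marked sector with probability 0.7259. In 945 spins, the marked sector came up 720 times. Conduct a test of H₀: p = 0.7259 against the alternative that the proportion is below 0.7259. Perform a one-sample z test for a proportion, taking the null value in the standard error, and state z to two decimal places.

p̂ = 720/945 = 0.7619.
Under H₀, SE = √(0.7259·0.2741/945) = √(0.000210549) = 0.0145.
z = (0.7619 − 0.7259)/0.0145 = 0.0360/0.0145 = 2.48.

z = 2.48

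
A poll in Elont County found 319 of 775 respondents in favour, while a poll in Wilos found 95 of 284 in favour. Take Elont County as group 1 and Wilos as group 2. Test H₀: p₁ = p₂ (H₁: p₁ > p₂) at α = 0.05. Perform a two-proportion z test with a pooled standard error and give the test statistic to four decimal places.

z = 2.2781

p̂₁ = 319/775 ≈ 0.411613, p̂₂ = 95/284 ≈ 0.334507.
Pooled p̂ = (319+95)/(775+284) = 414/1059 = 0.390935.
SE = √(0.238105 × 0.00481145) = 0.033847.
z = (0.411613 − 0.334507)/0.033847 = 0.077106/0.033847 = 2.2781.
p-value = P(Z > 2.278) ≈ 0.0114. With α = 0.05, reject H₀.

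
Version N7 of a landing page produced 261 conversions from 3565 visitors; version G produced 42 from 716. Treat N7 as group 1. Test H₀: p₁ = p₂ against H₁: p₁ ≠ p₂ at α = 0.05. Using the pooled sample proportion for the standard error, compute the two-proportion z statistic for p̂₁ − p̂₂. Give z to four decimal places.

p̂₁ = 261/3565 = 0.073212, p̂₂ = 42/716 = 0.058659.
Pooled p̂ = (261+42)/(3565+716) = 303/4281 = 0.070778.
SE = √(p̂(1−p̂)(1/n₁+1/n₂)) = √(0.070778·0.929222·0.00167715) = √(0.000110304) = 0.010503.
z = (0.073212 − 0.058659)/0.010503 = 0.014553/0.010503 = 1.3856.
p-value = 2·P(Z > 1.386) ≈ 0.1659, so at α = 0.05 we fail to reject H₀.

z = 1.3856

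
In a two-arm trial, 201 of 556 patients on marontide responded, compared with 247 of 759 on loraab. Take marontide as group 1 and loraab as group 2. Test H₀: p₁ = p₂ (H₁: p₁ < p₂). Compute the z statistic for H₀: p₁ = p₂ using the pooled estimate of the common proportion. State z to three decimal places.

p̂₁ = 201/556 ≈ 0.36151, p̂₂ = 247/759 ≈ 0.32543.
Pooled p̂ = (201+247)/(556+759) = 448/1315 = 0.34068.
SE = √(p̂(1−p̂)(1/n₁+1/n₂)) = √(0.34068·0.65932·0.00311608) = √(0.00069993) = 0.02646.
z = (0.36151 − 0.32543)/0.02646 = 0.03608/0.02646 = 1.364.
p-value = P(Z < 1.364) ≈ 0.9137.

z = 1.364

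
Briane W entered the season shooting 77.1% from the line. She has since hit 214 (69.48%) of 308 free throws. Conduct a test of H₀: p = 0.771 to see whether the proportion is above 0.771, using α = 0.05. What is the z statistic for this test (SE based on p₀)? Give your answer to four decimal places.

p̂ = 214/308 ≈ 0.6948052.
Under H₀, SE = √(0.771·0.229/308) = √(0.000573244) = 0.0239425.
z = (0.6948052 − 0.771)/0.0239425 = -0.0761948/0.0239425 = -3.1824.
p-value = P(Z > -3.182) ≈ 0.9993, so at α = 0.05 we fail to reject H₀.

z = -3.1824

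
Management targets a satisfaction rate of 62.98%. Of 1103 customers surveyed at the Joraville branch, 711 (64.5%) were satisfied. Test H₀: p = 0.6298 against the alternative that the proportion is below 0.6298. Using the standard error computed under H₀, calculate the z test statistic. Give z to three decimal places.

p̂ = 711/1103 ≈ 0.644606.
SE = √(p₀(1−p₀)/n) = √(0.23315/1103) = 0.014539.
z = (0.644606 − 0.6298)/0.014539 = 0.014806/0.014539 = 1.018.
p-value = P(Z < 1.018) ≈ 0.8457.

z = 1.018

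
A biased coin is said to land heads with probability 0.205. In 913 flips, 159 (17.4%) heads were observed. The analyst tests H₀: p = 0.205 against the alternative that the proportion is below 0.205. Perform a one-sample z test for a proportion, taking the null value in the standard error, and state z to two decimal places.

p̂ = 159/913 ≈ 0.17415.
SE = √(p₀(1−p₀)/n) = √(0.16298/913) = 0.01336.
z = (0.17415 − 0.205)/0.01336 = -0.03085/0.01336 = -2.31.

z = -2.31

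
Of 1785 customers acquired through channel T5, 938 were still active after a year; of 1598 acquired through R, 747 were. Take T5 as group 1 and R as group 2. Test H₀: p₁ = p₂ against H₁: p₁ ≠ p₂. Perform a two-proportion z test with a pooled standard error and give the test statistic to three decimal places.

z = 3.370

p̂₁ = 938/1785 ≈ 0.52549, p̂₂ = 747/1598 ≈ 0.46746.
Pooled p̂ = (938+747)/(1785+1598) = 1685/3383 = 0.49808.
SE = √(0.249996 × 0.00118601) = 0.01722.
z = (0.52549 − 0.46746)/0.01722 = 0.05803/0.01722 = 3.370.
Two-sided p-value ≈ 2·Φ(−3.370) = 0.0008.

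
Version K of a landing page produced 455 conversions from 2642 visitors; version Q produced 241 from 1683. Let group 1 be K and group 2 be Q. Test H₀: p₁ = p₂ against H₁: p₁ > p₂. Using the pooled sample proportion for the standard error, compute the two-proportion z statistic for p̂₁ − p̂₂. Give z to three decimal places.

z = 2.532

p̂₁ = 455/2642 ≈ 0.17222, p̂₂ = 241/1683 ≈ 0.14320.
Pooled p̂ = (455+241)/(2642+1683) = 696/4325 = 0.16092.
SE = √(0.135028 × 0.000972678) = 0.01146.
z = (0.17222 − 0.14320)/0.01146 = 0.02902/0.01146 = 2.532.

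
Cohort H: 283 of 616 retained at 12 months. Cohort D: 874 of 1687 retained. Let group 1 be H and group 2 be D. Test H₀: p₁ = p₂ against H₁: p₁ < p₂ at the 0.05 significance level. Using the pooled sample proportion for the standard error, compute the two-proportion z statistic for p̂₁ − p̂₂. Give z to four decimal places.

p̂₁ = 283/616 = 0.459416, p̂₂ = 874/1687 = 0.518079.
Pooled p̂ = (283+874)/(616+1687) = 1157/2303 = 0.502388.
SE = √(p̂(1−p̂)(1/n₁+1/n₂)) = √(0.502388·0.497612·0.00221614) = √(0.000554024) = 0.023538.
z = (0.459416 − 0.518079)/0.023538 = -0.058663/0.023538 = -2.4923.
p-value = P(Z < -2.492) ≈ 0.0063. With α = 0.05, reject H₀.

z = -2.4923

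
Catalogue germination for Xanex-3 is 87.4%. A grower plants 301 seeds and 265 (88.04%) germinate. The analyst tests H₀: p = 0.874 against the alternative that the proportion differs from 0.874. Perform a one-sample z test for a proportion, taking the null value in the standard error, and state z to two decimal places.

z = 0.33

p̂ = 265/301 = 0.88040.
Standard error under H₀: √(0.874×0.126/301) = 0.01913.
z = (0.88040 − 0.874)/0.01913 = 0.00640/0.01913 = 0.33.
Two-sided p-value ≈ 2·Φ(−0.335) = 0.7380.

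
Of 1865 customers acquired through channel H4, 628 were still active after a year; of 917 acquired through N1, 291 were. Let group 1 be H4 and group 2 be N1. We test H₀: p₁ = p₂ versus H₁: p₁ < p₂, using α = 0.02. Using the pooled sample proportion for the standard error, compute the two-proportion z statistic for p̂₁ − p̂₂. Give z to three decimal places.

z = 1.022

p̂₁ = 628/1865 ≈ 0.33673, p̂₂ = 291/917 ≈ 0.31734.
Pooled p̂ = (628+291)/(1865+917) = 919/2782 = 0.33034.
SE = √(p̂(1−p̂)(1/n₁+1/n₂)) = √(0.33034·0.66966·0.00162671) = √(0.000359851) = 0.01897.
z = (0.33673 − 0.31734)/0.01897 = 0.01939/0.01897 = 1.022.
p-value = P(Z < 1.022) ≈ 0.8466. With α = 0.02, fail to reject H₀.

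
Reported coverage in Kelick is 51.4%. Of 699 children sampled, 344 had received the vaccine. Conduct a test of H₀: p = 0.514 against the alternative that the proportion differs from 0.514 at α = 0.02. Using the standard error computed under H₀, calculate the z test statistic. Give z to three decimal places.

z = -1.157

p̂ = 344/699 ≈ 0.49213.
Standard error under H₀: √(0.514×0.486/699) = 0.01890.
z = (0.49213 − 0.514)/0.01890 = -0.02187/0.01890 = -1.157.
p-value = 2·P(Z > 1.157) ≈ 0.2474, so at α = 0.02 we fail to reject H₀.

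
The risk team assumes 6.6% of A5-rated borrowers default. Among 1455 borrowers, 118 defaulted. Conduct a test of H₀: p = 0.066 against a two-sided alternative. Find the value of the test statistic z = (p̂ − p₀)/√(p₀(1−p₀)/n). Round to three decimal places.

p̂ = 118/1455 = 0.08110.
Under H₀, SE = √(0.066·0.934/1455) = √(4.2367e-05) = 0.00651.
z = (0.08110 − 0.066)/0.00651 = 0.01510/0.00651 = 2.320.

z = 2.320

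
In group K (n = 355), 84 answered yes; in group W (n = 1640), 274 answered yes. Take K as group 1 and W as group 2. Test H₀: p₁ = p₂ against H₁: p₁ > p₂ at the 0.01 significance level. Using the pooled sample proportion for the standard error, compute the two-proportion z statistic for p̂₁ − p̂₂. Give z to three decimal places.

z = 3.096

p̂₁ = 84/355 ≈ 0.236620, p̂₂ = 274/1640 ≈ 0.167073.
Pooled p̂ = (84+274)/(355+1640) = 358/1995 = 0.179449.
SE = √(0.147247 × 0.00342666) = 0.022463.
z = (0.236620 − 0.167073)/0.022463 = 0.069547/0.022463 = 3.096.
p-value = P(Z > 3.096) ≈ 0.0010, so at α = 0.01 we reject H₀.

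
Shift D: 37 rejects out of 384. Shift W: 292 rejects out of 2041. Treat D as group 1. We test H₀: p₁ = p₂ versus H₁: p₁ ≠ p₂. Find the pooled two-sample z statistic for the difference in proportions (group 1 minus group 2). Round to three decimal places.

p̂₁ = 37/384 = 0.09635, p̂₂ = 292/2041 = 0.14307.
Pooled p̂ = (37+292)/(384+2041) = 329/2425 = 0.13567.
SE = √(0.117264 × 0.00309412) = 0.01905.
z = (0.09635 − 0.14307)/0.01905 = -0.04672/0.01905 = -2.452.
p-value = 2·P(Z > 2.452) ≈ 0.0142.

z = -2.452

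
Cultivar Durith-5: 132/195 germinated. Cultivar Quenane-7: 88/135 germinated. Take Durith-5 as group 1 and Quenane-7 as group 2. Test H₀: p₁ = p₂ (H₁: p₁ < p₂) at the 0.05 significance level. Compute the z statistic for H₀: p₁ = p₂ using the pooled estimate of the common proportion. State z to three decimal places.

p̂₁ = 132/195 = 0.67692, p̂₂ = 88/135 = 0.65185.
Pooled p̂ = (132+88)/(195+135) = 220/330 = 0.66667.
SE = √(p̂(1−p̂)(1/n₁+1/n₂)) = √(0.66667·0.33333·0.0125356) = √(0.00278569) = 0.05278.
z = (0.67692 − 0.65185)/0.05278 = 0.02507/0.05278 = 0.475.
p-value = P(Z < 0.475) ≈ 0.6826; since p > α = 0.05, fail to reject H₀.

z = 0.475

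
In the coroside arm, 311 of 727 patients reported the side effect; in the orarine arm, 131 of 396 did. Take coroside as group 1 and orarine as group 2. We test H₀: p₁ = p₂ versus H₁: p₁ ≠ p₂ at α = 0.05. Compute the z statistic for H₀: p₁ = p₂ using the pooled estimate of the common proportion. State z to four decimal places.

z = 3.1783

p̂₁ = 311/727 ≈ 0.4277854, p̂₂ = 131/396 ≈ 0.3308081.
Pooled p̂ = (311+131)/(727+396) = 442/1123 = 0.3935886.
SE = √(p̂(1−p̂)(1/n₁+1/n₂)) = √(0.3935886·0.6064114·0.00390077) = √(0.000931022) = 0.0305127.
z = (0.4277854 − 0.3308081)/0.0305127 = 0.0969773/0.0305127 = 3.1783.
p-value = 2·P(Z > 3.178) ≈ 0.0015, so at α = 0.05 we reject H₀.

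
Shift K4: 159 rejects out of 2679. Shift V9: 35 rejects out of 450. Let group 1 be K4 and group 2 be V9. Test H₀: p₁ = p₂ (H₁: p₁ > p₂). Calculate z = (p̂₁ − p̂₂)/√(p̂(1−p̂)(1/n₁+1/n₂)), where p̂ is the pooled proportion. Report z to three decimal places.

p̂₁ = 159/2679 ≈ 0.05935, p̂₂ = 35/450 ≈ 0.07778.
Pooled p̂ = (159+35)/(2679+450) = 194/3129 = 0.06200.
SE = √(0.0581566 × 0.0025955) = 0.01229.
z = (0.05935 − 0.07778)/0.01229 = -0.01843/0.01229 = -1.500.
p-value = P(Z > -1.500) ≈ 0.9332.

z = -1.500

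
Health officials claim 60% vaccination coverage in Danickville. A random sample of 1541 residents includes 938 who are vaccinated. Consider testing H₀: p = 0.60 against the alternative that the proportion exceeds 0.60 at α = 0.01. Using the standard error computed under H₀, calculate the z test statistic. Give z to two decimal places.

p̂ = 938/1541 = 0.6087.
SE = √(p₀(1−p₀)/n) = √(0.24/1541) = 0.0125.
z = (0.6087 − 0.6)/0.0125 = 0.0087/0.0125 = 0.70.
p-value = P(Z > 0.697) ≈ 0.2430, so at α = 0.01 we fail to reject H₀.

z = 0.70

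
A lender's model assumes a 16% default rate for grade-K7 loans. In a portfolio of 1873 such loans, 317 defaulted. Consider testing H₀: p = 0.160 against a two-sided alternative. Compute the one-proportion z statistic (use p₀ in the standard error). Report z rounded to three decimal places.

z = 1.092

p̂ = 317/1873 = 0.16925.
Under H₀, SE = √(0.16·0.84/1873) = √(7.17565e-05) = 0.00847.
z = (0.16925 − 0.16)/0.00847 = 0.00925/0.00847 = 1.092.
Two-sided p-value ≈ 2·Φ(−1.092) = 0.2750.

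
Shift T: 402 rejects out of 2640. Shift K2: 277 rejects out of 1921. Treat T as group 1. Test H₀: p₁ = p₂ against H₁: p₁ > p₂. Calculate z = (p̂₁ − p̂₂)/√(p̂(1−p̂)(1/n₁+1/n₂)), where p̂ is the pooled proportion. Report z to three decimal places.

p̂₁ = 402/2640 ≈ 0.152273, p̂₂ = 277/1921 ≈ 0.144196.
Pooled p̂ = (402+277)/(2640+1921) = 679/4561 = 0.148871.
SE = √(0.126708 × 0.00089935) = 0.010675.
z = (0.152273 − 0.144196)/0.010675 = 0.008077/0.010675 = 0.757.
p-value = P(Z > 0.757) ≈ 0.2246.

z = 0.757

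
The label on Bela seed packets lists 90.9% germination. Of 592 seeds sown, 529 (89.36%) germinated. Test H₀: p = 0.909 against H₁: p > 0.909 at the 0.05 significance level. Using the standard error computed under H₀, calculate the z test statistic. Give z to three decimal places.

p̂ = 529/592 ≈ 0.893581.
SE = √(p₀(1−p₀)/n) = √(0.082719/592) = 0.011821.
z = (0.893581 − 0.909)/0.011821 = -0.015419/0.011821 = -1.304.
p-value = P(Z > -1.304) ≈ 0.9040, so at α = 0.05 we fail to reject H₀.

z = -1.304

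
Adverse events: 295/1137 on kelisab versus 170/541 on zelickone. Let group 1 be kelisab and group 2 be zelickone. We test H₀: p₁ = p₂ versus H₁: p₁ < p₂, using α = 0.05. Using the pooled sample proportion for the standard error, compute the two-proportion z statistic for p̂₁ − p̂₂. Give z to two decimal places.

p̂₁ = 295/1137 = 0.2595, p̂₂ = 170/541 = 0.3142.
Pooled p̂ = (295+170)/(1137+541) = 465/1678 = 0.2771.
SE = √(p̂(1−p̂)(1/n₁+1/n₂)) = √(0.2771·0.7229·0.00272794) = √(0.000546467) = 0.0234.
z = (0.2595 − 0.3142)/0.0234 = -0.0547/0.0234 = -2.34.
p-value = P(Z < -2.343) ≈ 0.0096; since p < α = 0.05, reject H₀.

z = -2.34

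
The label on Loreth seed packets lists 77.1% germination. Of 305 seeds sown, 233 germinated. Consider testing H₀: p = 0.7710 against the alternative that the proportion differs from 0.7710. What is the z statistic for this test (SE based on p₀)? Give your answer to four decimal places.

p̂ = 233/305 ≈ 0.763934.
Standard error under H₀: √(0.771×0.229/305) = 0.024060.
z = (0.763934 − 0.771)/0.024060 = -0.007066/0.024060 = -0.2937.
Two-sided p-value ≈ 2·Φ(−0.294) = 0.7690.

z = -0.2937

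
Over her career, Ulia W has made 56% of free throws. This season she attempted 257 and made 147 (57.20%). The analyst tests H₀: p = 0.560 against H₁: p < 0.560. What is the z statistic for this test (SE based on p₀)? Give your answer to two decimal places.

p̂ = 147/257 ≈ 0.5720.
Standard error under H₀: √(0.56×0.44/257) = 0.0310.
z = (0.5720 − 0.56)/0.0310 = 0.0120/0.0310 = 0.39.

z = 0.39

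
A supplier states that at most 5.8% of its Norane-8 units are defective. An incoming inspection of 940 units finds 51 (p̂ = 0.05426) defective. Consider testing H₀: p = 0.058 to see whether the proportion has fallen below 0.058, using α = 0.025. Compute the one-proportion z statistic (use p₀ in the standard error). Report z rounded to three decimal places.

z = -0.491

p̂ = 51/940 = 0.05426.
Under H₀, SE = √(0.058·0.942/940) = √(5.81234e-05) = 0.00762.
z = (0.05426 − 0.058)/0.00762 = -0.00374/0.00762 = -0.491.
p-value = P(Z < -0.491) ≈ 0.3117; since p > α = 0.025, fail to reject H₀.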